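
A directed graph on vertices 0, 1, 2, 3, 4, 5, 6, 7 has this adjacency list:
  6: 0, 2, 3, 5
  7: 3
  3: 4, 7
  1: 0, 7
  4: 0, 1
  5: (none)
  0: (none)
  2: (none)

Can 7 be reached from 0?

No

0 has no outgoing edges, so nothing is reachable from it.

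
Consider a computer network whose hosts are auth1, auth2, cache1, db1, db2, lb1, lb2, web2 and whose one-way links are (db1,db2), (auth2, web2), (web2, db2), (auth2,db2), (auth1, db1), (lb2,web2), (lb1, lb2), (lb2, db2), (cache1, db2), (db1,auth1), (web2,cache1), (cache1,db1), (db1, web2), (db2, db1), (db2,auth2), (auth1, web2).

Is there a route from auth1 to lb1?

Explore from auth1.
Distance 1: reach db1, web2.
Distance 2: reach cache1, db2.
Distance 3: reach auth2.
The search from auth1 is exhausted; no directed path reaches lb1.

No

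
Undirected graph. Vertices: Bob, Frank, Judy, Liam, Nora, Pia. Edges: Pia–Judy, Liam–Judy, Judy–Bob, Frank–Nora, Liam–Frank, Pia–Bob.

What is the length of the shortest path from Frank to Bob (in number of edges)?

Distance 0: Frank.
Distance 1: Liam, Nora.
Distance 2: Judy.
Distance 3: Bob, Pia — contains Bob.

3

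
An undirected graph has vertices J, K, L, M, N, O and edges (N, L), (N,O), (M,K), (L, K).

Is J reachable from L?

Explore from L.
Distance 1: reach K, N.
Distance 2: reach M, O.
The search is exhausted without reaching J; it lies in a different component.

No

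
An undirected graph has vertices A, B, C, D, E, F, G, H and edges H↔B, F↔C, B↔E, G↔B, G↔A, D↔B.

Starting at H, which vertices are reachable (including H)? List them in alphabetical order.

Start at H.
Its neighbours: B.
Then their neighbours: D, E, G.
Then next layer: A.
Nothing further is reachable.

A, B, D, E, G, H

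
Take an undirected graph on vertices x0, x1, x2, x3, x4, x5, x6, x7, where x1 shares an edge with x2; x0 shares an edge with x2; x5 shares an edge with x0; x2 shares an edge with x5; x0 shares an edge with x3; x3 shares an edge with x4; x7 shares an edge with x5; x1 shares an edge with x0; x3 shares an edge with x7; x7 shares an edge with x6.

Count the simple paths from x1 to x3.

7

x1–x0–x2–x5–x7–x3
x1–x0–x3
x1–x0–x5–x7–x3
x1–x2–x0–x3
x1–x2–x0–x5–x7–x3
x1–x2–x5–x0–x3
x1–x2–x5–x7–x3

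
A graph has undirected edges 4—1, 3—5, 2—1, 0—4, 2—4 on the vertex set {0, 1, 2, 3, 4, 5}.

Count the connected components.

From 0: component {0, 1, 2, 4}.
From 3: component {3, 5}.
That's 2 components.

2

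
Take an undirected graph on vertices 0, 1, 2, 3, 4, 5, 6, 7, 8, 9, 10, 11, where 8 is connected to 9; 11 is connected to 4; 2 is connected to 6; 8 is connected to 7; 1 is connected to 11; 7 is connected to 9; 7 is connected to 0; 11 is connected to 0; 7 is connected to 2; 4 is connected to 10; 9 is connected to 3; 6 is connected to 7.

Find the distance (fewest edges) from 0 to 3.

Distance 0: 0.
Distance 1: 7, 11.
Distance 2: 1, 2, 4, 6, 8, 9.
Distance 3: 3, 10 — contains 3.

3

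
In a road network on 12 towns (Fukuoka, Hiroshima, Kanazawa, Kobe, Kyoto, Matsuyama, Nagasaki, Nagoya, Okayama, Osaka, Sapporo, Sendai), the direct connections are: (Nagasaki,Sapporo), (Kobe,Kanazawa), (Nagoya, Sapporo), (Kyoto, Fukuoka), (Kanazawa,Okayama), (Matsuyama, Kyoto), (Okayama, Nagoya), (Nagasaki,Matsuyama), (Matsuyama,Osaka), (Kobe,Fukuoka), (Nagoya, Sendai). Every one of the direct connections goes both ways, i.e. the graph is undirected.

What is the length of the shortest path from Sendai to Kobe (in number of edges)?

Distance 0: Sendai.
Distance 1: Nagoya.
Distance 2: Okayama, Sapporo.
Distance 3: Kanazawa, Nagasaki.
Distance 4: Kobe, Matsuyama — contains Kobe.

4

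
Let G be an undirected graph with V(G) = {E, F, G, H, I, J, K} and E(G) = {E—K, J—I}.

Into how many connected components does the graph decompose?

5

From E: component {E, K}.
From F: component {F}.
From G: component {G}.
From H: component {H}.
From I: component {I, J}.
That's 5 components.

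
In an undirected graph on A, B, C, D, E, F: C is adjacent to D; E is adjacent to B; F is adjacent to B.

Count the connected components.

From A: component {A}.
From B: component {B, E, F}.
From C: component {C, D}.
That's 3 components.

3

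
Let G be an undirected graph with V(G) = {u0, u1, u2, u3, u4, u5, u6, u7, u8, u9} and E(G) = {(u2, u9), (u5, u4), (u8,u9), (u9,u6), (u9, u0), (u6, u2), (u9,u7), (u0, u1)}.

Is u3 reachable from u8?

Explore from u8.
Distance 1: reach u9.
Distance 2: reach u0, u2, u6, u7.
Distance 3: reach u1.
The search is exhausted without reaching u3; it lies in a different component.

No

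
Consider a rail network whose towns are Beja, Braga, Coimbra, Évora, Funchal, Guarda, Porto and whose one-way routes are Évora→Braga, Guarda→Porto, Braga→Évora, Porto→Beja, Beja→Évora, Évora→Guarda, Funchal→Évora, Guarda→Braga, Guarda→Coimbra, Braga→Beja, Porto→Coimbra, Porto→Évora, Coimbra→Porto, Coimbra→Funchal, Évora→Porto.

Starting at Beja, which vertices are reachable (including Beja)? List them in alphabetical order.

Beja, Braga, Coimbra, Évora, Funchal, Guarda, Porto

Start at Beja.
Its neighbours: Évora.
Then their neighbours: Braga, Guarda, Porto.
Then next layer: Coimbra.
Then next layer: Funchal.
Every vertex is now reached.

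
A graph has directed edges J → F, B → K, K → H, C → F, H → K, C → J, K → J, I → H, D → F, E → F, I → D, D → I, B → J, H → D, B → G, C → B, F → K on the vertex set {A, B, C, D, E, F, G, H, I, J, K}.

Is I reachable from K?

Yes

Explore from K.
Distance 1: reach H, J.
Distance 2: reach D, F.
Distance 3: reach I.
Found I.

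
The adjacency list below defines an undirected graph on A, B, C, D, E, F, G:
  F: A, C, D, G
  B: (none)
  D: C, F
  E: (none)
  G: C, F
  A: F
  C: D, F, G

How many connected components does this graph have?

From A: component {A, C, D, F, G}.
From B: component {B}.
From E: component {E}.
That's 3 components.

3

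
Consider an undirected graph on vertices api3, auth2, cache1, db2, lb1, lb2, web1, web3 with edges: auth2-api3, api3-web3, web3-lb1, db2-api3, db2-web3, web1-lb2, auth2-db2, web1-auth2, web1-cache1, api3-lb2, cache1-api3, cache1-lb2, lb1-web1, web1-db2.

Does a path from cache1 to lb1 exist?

Yes

Explore from cache1.
Distance 1: reach api3, lb2, web1.
Distance 2: reach auth2, db2, lb1, web3.
Found lb1.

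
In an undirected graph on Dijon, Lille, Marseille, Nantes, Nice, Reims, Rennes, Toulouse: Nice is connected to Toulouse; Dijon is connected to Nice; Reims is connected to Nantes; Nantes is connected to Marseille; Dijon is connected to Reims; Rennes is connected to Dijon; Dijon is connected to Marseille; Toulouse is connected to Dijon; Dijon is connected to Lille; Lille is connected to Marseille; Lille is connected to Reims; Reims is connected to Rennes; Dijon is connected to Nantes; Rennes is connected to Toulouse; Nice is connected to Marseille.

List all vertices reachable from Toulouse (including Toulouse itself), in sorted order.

Dijon, Lille, Marseille, Nantes, Nice, Reims, Rennes, Toulouse

Start at Toulouse.
Its neighbours: Dijon, Nice, Rennes.
Then their neighbours: Lille, Marseille, Nantes, Reims.
Every vertex is now reached.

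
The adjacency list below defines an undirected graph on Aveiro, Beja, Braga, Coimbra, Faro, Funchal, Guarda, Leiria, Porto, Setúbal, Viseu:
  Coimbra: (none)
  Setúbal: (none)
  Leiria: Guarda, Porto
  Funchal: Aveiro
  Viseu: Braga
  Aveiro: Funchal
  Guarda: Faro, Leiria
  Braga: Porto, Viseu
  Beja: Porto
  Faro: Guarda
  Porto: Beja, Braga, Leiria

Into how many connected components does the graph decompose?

4

From Aveiro: component {Aveiro, Funchal}.
From Beja: component {Beja, Braga, Faro, Guarda, Leiria, Porto, Viseu}.
From Coimbra: component {Coimbra}.
From Setúbal: component {Setúbal}.
That's 4 components.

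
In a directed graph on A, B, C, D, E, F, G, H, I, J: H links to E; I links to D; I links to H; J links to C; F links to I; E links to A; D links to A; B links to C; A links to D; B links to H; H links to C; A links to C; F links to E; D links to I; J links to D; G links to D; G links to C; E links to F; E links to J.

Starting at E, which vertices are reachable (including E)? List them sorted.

Start at E.
Its neighbours: A, F, J.
Then their neighbours: C, D, I.
Then next layer: H.
Nothing further is reachable.

A, C, D, E, F, H, I, J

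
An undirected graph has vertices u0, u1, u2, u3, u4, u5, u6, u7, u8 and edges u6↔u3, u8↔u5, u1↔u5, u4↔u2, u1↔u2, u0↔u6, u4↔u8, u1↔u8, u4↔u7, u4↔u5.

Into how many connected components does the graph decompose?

From u0: component {u0, u3, u6}.
From u1: component {u1, u2, u4, u5, u7, u8}.
That's 2 components.

2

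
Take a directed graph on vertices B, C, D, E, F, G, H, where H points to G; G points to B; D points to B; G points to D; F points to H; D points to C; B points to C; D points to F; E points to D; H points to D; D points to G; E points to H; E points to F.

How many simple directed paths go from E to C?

E→D→B→C
E→D→C
E→D→F→H→G→B→C
E→D→G→B→C
E→F→H→D→B→C
E→F→H→D→C
E→F→H→D→G→B→C
E→F→H→G→B→C
... and 8 more.

16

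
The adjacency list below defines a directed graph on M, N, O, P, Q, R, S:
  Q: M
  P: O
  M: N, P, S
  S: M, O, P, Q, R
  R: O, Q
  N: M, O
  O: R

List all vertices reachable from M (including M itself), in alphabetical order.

M, N, O, P, Q, R, S

Start at M.
Its neighbours: N, P, S.
Then their neighbours: O, Q, R.
Every vertex is now reached.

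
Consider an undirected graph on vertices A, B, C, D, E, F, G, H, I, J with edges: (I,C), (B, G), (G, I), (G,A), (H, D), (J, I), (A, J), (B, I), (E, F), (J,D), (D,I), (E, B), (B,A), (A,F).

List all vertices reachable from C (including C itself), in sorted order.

Start at C.
Its neighbours: I.
Then their neighbours: B, D, G, J.
Then next layer: A, E, H.
Then next layer: F.
Every vertex is now reached.

A, B, C, D, E, F, G, H, I, J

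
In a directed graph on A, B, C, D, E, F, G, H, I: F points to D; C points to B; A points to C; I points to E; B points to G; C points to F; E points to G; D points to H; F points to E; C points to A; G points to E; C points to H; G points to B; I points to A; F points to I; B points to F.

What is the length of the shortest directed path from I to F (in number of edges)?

3

Distance 0: I.
Distance 1: A, E.
Distance 2: C, G.
Distance 3: B, F, H — contains F.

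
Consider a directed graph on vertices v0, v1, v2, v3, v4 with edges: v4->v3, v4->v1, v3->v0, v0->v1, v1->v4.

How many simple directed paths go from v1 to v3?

v1→v4→v3

1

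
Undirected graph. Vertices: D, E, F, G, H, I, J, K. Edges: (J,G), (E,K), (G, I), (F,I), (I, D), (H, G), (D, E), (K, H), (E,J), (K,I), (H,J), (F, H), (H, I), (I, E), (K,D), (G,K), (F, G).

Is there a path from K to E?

Yes

Explore from K.
Distance 1: reach D, E, G, H, I.
Found E.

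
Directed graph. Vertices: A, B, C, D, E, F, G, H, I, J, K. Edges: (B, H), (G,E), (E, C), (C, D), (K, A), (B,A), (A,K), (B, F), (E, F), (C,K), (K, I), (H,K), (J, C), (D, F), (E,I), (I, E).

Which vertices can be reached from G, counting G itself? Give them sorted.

Start at G.
Its neighbours: E.
Then their neighbours: C, F, I.
Then next layer: D, K.
Then next layer: A.
Nothing further is reachable.

A, C, D, E, F, G, I, K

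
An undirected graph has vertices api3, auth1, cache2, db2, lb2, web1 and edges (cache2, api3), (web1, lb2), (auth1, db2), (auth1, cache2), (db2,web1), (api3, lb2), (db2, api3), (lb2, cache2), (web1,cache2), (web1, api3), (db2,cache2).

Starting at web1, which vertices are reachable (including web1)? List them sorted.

Start at web1.
Its neighbours: api3, cache2, db2, lb2.
Then their neighbours: auth1.
Every vertex is now reached.

api3, auth1, cache2, db2, lb2, web1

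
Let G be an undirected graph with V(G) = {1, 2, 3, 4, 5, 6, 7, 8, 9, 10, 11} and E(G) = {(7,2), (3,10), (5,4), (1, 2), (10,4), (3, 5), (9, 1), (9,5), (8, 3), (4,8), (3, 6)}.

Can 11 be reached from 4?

No

Explore from 4.
Distance 1: reach 5, 8, 10.
Distance 2: reach 3, 9.
Distance 3: reach 1, 6.
Distance 4: reach 2.
Distance 5: reach 7.
The search is exhausted without reaching 11; it lies in a different component.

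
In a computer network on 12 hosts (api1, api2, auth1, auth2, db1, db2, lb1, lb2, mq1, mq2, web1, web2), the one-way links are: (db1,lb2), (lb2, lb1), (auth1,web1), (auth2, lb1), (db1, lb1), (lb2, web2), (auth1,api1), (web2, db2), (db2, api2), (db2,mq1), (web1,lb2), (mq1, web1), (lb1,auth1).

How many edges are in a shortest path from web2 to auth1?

Distance 0: web2.
Distance 1: db2.
Distance 2: api2, mq1.
Distance 3: web1.
Distance 4: lb2.
Distance 5: lb1.
Distance 6: auth1 — contains auth1.

6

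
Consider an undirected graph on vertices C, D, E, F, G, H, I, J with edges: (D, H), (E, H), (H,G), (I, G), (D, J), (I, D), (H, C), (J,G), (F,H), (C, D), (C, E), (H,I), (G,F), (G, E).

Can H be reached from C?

Explore from C.
Distance 1: reach D, E, H.
Found H.

Yes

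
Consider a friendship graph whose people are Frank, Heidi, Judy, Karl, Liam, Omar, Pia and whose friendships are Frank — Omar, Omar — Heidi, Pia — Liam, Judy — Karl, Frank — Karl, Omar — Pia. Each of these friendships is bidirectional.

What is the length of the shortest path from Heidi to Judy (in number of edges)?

Distance 0: Heidi.
Distance 1: Omar.
Distance 2: Frank, Pia.
Distance 3: Karl, Liam.
Distance 4: Judy — contains Judy.

4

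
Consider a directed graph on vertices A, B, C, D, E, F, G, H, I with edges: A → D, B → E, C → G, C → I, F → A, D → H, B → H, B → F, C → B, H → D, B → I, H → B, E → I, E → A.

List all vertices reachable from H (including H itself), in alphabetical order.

A, B, D, E, F, H, I

Start at H.
Its neighbours: B, D.
Then their neighbours: E, F, I.
Then next layer: A.
Nothing further is reachable.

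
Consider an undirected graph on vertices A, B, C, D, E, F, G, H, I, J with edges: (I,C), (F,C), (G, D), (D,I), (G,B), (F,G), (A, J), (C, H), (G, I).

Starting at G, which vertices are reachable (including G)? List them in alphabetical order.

B, C, D, F, G, H, I

Start at G.
Its neighbours: B, D, F, I.
Then their neighbours: C.
Then next layer: H.
Nothing further is reachable.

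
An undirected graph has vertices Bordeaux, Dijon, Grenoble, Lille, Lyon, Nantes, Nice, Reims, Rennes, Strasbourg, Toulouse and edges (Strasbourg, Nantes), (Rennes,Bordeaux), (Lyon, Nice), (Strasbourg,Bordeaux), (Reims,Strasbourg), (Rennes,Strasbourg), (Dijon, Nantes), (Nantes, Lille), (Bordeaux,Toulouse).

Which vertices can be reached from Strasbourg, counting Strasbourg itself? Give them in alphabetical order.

Start at Strasbourg.
Its neighbours: Bordeaux, Nantes, Reims, Rennes.
Then their neighbours: Dijon, Lille, Toulouse.
Nothing further is reachable.

Bordeaux, Dijon, Lille, Nantes, Reims, Rennes, Strasbourg, Toulouse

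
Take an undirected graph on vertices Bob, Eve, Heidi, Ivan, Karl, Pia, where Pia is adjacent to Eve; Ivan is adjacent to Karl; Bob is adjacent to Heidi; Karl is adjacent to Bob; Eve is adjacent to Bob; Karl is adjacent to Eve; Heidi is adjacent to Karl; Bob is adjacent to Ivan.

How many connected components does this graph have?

From Bob: component {Bob, Eve, Heidi, Ivan, Karl, Pia}.
That's 1 component.

1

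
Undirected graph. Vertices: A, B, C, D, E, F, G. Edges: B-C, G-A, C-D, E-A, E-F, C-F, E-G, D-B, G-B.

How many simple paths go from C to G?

C–B–G
C–D–B–G
C–F–E–A–G
C–F–E–G

4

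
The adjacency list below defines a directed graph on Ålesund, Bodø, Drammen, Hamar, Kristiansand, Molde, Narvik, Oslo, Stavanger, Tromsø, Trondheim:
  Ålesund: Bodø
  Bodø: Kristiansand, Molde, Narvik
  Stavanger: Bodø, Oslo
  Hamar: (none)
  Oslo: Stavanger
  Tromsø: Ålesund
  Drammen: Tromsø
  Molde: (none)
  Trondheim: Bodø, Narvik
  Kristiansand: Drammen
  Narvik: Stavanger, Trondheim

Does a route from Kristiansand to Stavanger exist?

Yes

Explore from Kristiansand.
Distance 1: reach Drammen.
Distance 2: reach Tromsø.
Distance 3: reach Ålesund.
Distance 4: reach Bodø.
Distance 5: reach Molde, Narvik.
Distance 6: reach Stavanger, Trondheim.
Found Stavanger.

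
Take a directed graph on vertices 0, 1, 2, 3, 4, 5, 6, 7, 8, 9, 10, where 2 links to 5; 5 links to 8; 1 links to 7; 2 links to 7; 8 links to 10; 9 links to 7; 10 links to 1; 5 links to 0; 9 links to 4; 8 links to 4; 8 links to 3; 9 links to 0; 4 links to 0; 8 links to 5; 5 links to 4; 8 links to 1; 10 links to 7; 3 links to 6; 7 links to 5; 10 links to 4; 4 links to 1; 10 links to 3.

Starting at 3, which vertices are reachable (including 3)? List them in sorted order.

3, 6

Start at 3.
Its neighbours: 6.
Nothing further is reachable.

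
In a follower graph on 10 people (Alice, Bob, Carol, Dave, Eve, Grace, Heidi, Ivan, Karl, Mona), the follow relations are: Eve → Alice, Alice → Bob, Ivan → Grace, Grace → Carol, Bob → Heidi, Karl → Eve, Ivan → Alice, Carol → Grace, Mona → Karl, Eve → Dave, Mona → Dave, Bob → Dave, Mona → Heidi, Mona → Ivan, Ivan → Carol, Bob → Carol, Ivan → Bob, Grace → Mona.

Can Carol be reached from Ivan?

Explore from Ivan.
Distance 1: reach Alice, Bob, Carol, Grace.
Found Carol.

Yes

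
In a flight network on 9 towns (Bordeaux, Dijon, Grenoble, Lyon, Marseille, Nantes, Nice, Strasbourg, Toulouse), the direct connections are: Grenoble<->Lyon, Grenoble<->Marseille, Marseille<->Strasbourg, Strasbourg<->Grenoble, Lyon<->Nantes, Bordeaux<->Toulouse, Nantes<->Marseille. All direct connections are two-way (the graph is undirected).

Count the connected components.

4

From Bordeaux: component {Bordeaux, Toulouse}.
From Dijon: component {Dijon}.
From Grenoble: component {Grenoble, Lyon, Marseille, Nantes, Strasbourg}.
From Nice: component {Nice}.
That's 4 components.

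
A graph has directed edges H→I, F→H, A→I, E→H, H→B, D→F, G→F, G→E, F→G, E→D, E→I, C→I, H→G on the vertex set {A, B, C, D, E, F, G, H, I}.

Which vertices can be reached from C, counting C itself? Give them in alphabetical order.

Start at C.
Its neighbours: I.
Nothing further is reachable.

C, I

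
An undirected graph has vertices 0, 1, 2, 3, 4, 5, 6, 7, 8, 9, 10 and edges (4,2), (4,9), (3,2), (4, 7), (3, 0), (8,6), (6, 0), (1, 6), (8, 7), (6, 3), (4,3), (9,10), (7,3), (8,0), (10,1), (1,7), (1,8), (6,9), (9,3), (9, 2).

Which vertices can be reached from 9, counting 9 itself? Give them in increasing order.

Start at 9.
Its neighbours: 2, 3, 4, 6, 10.
Then their neighbours: 0, 1, 7, 8.
Nothing further is reachable.

0, 1, 2, 3, 4, 6, 7, 8, 9, 10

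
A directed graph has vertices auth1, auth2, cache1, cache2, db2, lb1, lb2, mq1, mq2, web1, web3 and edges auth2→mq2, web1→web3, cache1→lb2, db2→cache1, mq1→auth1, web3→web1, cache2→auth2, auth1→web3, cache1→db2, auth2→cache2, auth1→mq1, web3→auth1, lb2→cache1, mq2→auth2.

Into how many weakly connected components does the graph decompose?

From auth1: component {auth1, mq1, web1, web3}.
From auth2: component {auth2, cache2, mq2}.
From cache1: component {cache1, db2, lb2}.
From lb1: component {lb1}.
That's 4 components.

4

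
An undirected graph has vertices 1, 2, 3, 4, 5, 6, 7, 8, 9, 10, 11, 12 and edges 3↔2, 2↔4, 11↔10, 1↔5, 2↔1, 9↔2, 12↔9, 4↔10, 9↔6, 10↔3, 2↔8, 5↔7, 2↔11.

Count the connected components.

From 1: component {1, 2, 3, 4, 5, 6, 7, 8, 9, 10, 11, 12}.
That's 1 component.

1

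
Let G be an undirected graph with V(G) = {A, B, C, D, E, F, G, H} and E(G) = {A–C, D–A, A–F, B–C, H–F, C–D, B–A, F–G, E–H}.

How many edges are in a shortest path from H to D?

3

Distance 0: H.
Distance 1: E, F.
Distance 2: A, G.
Distance 3: B, C, D — contains D.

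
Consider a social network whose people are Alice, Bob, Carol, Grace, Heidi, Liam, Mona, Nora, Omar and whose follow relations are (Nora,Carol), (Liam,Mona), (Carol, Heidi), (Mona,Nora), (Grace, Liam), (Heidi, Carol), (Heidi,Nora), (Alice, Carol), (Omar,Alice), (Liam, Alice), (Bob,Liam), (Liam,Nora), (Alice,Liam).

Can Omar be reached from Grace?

Explore from Grace.
Distance 1: reach Liam.
Distance 2: reach Alice, Mona, Nora.
Distance 3: reach Carol.
Distance 4: reach Heidi.
The search from Grace is exhausted; no directed path reaches Omar.

No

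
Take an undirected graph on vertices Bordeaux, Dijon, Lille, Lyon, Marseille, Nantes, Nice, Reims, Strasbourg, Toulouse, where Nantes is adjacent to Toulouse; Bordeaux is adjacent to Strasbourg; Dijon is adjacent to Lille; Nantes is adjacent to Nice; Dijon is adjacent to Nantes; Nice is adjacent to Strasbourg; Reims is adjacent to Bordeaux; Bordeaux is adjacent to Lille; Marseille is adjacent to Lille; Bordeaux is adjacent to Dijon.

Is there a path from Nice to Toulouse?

Yes

Explore from Nice.
Distance 1: reach Nantes, Strasbourg.
Distance 2: reach Bordeaux, Dijon, Toulouse.
Found Toulouse.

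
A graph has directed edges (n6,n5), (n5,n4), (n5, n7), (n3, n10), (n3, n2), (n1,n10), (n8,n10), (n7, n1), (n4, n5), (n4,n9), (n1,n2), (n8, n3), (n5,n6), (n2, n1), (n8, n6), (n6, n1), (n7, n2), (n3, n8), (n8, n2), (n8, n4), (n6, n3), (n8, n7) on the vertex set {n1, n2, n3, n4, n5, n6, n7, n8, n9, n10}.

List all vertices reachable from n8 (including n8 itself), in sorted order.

n1, n2, n3, n4, n5, n6, n7, n8, n9, n10

Start at n8.
Its neighbours: n2, n3, n4, n6, n7, n10.
Then their neighbours: n1, n5, n9.
Every vertex is now reached.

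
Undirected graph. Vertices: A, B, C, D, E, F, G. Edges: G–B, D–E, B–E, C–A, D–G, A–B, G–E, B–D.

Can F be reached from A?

Explore from A.
Distance 1: reach B, C.
Distance 2: reach D, E, G.
The search is exhausted without reaching F; it lies in a different component.

No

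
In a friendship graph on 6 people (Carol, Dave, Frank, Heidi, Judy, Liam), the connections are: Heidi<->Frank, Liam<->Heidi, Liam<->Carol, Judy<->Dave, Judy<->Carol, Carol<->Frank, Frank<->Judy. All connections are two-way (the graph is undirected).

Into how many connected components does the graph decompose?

From Carol: component {Carol, Dave, Frank, Heidi, Judy, Liam}.
That's 1 component.

1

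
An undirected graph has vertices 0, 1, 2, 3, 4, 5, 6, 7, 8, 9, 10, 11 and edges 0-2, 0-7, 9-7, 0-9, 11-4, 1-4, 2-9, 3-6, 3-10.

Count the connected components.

5

From 0: component {0, 2, 7, 9}.
From 1: component {1, 4, 11}.
From 3: component {3, 6, 10}.
From 5: component {5}.
From 8: component {8}.
That's 5 components.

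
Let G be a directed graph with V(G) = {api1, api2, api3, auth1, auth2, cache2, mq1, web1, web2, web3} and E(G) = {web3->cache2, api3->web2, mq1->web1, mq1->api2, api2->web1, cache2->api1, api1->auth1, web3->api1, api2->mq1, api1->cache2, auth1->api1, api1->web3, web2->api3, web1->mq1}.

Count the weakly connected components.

4

From api1: component {api1, auth1, cache2, web3}.
From api2: component {api2, mq1, web1}.
From api3: component {api3, web2}.
From auth2: component {auth2}.
That's 4 components.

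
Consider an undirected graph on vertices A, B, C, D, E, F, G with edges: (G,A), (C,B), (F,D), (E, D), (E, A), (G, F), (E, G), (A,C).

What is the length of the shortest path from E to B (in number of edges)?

3

Distance 0: E.
Distance 1: A, D, G.
Distance 2: C, F.
Distance 3: B — contains B.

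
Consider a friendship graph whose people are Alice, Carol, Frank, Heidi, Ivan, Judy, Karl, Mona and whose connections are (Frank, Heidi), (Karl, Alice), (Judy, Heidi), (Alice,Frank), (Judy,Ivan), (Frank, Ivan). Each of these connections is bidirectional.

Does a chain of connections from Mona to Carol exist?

No

Mona has no edges, so nothing is reachable from it.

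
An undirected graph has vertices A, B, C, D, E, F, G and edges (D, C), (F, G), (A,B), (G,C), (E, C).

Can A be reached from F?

Explore from F.
Distance 1: reach G.
Distance 2: reach C.
Distance 3: reach D, E.
The search is exhausted without reaching A; it lies in a different component.

No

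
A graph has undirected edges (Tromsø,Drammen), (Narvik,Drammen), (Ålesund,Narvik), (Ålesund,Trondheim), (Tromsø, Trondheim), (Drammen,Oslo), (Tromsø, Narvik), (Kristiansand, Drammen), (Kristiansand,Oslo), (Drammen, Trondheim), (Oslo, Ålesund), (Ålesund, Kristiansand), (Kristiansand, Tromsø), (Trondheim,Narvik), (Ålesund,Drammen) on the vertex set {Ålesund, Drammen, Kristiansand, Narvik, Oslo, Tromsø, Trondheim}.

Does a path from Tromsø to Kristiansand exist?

Explore from Tromsø.
Distance 1: reach Drammen, Kristiansand, Narvik, Trondheim.
Found Kristiansand.

Yes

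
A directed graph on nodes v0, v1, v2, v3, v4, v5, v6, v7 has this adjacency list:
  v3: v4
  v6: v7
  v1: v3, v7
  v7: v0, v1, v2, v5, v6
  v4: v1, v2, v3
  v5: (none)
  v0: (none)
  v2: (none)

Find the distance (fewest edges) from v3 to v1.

2

Distance 0: v3.
Distance 1: v4.
Distance 2: v1, v2 — contains v1.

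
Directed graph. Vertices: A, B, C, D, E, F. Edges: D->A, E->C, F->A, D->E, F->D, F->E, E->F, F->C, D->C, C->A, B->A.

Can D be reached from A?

A has no outgoing edges, so nothing is reachable from it.

No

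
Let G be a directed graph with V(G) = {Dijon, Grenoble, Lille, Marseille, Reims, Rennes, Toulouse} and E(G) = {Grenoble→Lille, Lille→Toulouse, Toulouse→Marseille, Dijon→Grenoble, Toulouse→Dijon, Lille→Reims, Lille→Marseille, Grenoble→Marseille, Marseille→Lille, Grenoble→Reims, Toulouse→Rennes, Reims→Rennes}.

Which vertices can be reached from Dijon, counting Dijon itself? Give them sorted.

Start at Dijon.
Its neighbours: Grenoble.
Then their neighbours: Lille, Marseille, Reims.
Then next layer: Rennes, Toulouse.
Every vertex is now reached.

Dijon, Grenoble, Lille, Marseille, Reims, Rennes, Toulouse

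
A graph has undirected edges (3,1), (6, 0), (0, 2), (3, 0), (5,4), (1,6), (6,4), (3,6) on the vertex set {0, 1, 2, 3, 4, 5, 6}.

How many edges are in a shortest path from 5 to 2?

Distance 0: 5.
Distance 1: 4.
Distance 2: 6.
Distance 3: 0, 1, 3.
Distance 4: 2 — contains 2.

4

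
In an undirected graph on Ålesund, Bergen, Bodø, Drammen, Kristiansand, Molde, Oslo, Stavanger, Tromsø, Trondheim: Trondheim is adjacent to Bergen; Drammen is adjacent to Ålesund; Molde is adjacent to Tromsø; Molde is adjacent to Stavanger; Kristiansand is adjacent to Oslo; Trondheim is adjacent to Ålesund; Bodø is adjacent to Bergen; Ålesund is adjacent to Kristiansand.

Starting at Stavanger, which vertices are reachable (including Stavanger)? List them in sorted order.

Start at Stavanger.
Its neighbours: Molde.
Then their neighbours: Tromsø.
Nothing further is reachable.

Molde, Stavanger, Tromsø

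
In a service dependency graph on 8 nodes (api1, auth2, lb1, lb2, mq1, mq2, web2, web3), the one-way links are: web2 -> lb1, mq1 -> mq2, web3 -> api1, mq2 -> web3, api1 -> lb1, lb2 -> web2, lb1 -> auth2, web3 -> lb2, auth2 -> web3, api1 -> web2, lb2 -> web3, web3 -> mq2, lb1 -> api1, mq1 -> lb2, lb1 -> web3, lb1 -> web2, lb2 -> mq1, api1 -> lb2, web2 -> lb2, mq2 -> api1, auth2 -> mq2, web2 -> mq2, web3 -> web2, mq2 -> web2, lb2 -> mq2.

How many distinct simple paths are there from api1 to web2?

22

api1→lb1→auth2→mq2→web2
api1→lb1→auth2→mq2→web3→lb2→web2
api1→lb1→auth2→mq2→web3→web2
api1→lb1→auth2→web3→lb2→mq1→mq2→web2
api1→lb1→auth2→web3→lb2→mq2→web2
api1→lb1→auth2→web3→lb2→web2
api1→lb1→auth2→web3→mq2→web2
api1→lb1→auth2→web3→web2
... and 14 more.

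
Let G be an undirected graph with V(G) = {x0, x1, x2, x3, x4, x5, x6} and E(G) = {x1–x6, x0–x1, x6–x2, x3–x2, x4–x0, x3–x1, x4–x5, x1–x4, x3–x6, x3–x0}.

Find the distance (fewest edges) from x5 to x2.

Distance 0: x5.
Distance 1: x4.
Distance 2: x0, x1.
Distance 3: x3, x6.
Distance 4: x2 — contains x2.

4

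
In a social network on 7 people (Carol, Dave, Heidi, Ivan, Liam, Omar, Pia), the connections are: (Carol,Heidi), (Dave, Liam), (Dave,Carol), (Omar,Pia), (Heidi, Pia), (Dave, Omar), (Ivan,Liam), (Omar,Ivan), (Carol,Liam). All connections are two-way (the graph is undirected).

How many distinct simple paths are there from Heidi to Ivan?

Heidi–Carol–Dave–Liam–Ivan
Heidi–Carol–Dave–Omar–Ivan
Heidi–Carol–Liam–Dave–Omar–Ivan
Heidi–Carol–Liam–Ivan
Heidi–Pia–Omar–Dave–Carol–Liam–Ivan
Heidi–Pia–Omar–Dave–Liam–Ivan
Heidi–Pia–Omar–Ivan

7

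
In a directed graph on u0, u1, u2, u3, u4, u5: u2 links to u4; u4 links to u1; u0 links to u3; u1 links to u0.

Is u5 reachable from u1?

Explore from u1.
Distance 1: reach u0.
Distance 2: reach u3.
The search from u1 is exhausted; no directed path reaches u5.

No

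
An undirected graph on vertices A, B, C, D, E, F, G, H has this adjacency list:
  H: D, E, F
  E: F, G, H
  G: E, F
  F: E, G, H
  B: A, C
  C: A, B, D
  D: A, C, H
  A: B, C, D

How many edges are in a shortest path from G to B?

Distance 0: G.
Distance 1: E, F.
Distance 2: H.
Distance 3: D.
Distance 4: A, C.
Distance 5: B — contains B.

5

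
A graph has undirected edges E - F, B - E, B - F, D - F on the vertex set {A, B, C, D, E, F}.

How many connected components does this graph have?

3

From A: component {A}.
From B: component {B, D, E, F}.
From C: component {C}.
That's 3 components.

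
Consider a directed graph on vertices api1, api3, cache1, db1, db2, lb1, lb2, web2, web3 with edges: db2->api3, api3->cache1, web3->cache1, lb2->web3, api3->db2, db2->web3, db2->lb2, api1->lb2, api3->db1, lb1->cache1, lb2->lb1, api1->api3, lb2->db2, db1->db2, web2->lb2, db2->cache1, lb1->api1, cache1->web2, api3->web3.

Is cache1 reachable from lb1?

Yes

Explore from lb1.
Distance 1: reach api1, cache1.
Found cache1.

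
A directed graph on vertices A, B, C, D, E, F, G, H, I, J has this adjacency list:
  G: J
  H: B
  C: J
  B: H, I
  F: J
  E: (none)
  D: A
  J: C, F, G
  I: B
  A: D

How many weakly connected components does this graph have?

4

From A: component {A, D}.
From B: component {B, H, I}.
From C: component {C, F, G, J}.
From E: component {E}.
That's 4 components.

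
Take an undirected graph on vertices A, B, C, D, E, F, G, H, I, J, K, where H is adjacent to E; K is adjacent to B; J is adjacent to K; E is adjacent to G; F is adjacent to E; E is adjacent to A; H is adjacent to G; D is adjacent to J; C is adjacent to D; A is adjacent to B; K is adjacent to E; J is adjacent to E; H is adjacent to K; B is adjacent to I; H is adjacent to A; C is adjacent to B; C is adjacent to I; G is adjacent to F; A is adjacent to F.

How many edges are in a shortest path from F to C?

Distance 0: F.
Distance 1: A, E, G.
Distance 2: B, H, J, K.
Distance 3: C, D, I — contains C.

3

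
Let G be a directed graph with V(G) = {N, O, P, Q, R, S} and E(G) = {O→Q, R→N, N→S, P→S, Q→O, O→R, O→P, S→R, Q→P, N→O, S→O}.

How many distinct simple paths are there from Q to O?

Q→O
Q→P→S→O
Q→P→S→R→N→O

3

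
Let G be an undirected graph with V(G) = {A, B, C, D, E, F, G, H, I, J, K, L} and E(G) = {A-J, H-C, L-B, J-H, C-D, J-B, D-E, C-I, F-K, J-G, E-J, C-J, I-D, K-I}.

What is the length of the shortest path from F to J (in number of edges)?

4

Distance 0: F.
Distance 1: K.
Distance 2: I.
Distance 3: C, D.
Distance 4: E, H, J — contains J.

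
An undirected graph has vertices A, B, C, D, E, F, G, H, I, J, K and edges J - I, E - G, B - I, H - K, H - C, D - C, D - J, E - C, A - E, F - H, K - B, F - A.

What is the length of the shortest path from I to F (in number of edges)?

Distance 0: I.
Distance 1: B, J.
Distance 2: D, K.
Distance 3: C, H.
Distance 4: E, F — contains F.

4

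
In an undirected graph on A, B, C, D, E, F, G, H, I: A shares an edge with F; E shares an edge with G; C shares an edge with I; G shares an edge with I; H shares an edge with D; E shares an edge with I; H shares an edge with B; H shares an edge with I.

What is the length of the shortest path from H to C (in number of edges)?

2

Distance 0: H.
Distance 1: B, D, I.
Distance 2: C, E, G — contains C.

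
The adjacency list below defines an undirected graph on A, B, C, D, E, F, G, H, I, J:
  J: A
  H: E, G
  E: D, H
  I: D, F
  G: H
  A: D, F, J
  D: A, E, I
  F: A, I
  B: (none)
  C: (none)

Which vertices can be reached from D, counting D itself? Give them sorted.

Start at D.
Its neighbours: A, E, I.
Then their neighbours: F, H, J.
Then next layer: G.
Nothing further is reachable.

A, D, E, F, G, H, I, J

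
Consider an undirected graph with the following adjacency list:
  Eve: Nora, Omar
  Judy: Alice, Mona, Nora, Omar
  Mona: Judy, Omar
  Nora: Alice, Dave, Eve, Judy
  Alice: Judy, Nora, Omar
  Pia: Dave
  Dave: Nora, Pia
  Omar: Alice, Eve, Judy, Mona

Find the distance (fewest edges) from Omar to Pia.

4

Distance 0: Omar.
Distance 1: Alice, Eve, Judy, Mona.
Distance 2: Nora.
Distance 3: Dave.
Distance 4: Pia — contains Pia.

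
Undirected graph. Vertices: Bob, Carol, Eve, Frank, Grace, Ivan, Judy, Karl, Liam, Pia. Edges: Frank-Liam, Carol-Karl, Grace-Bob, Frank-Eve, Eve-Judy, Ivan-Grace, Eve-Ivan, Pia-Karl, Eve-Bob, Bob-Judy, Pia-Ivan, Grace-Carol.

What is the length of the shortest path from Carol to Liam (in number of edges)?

5

Distance 0: Carol.
Distance 1: Grace, Karl.
Distance 2: Bob, Ivan, Pia.
Distance 3: Eve, Judy.
Distance 4: Frank.
Distance 5: Liam — contains Liam.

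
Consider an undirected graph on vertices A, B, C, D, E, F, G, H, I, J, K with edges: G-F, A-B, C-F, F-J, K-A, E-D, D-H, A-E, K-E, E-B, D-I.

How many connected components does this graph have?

2

From A: component {A, B, D, E, H, I, K}.
From C: component {C, F, G, J}.
That's 2 components.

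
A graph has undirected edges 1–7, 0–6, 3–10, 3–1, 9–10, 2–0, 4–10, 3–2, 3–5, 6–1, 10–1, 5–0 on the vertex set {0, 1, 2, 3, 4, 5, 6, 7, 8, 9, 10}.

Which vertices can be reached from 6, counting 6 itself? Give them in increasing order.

0, 1, 2, 3, 4, 5, 6, 7, 9, 10

Start at 6.
Its neighbours: 0, 1.
Then their neighbours: 2, 3, 5, 7, 10.
Then next layer: 4, 9.
Nothing further is reachable.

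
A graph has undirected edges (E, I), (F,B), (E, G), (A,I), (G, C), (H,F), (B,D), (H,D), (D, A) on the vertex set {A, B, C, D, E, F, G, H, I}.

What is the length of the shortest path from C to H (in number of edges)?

6

Distance 0: C.
Distance 1: G.
Distance 2: E.
Distance 3: I.
Distance 4: A.
Distance 5: D.
Distance 6: B, H — contains H.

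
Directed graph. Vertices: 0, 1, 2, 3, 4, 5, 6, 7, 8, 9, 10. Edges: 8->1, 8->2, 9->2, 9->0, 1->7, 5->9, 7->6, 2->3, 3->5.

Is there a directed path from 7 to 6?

Explore from 7.
Distance 1: reach 6.
Found 6.

Yes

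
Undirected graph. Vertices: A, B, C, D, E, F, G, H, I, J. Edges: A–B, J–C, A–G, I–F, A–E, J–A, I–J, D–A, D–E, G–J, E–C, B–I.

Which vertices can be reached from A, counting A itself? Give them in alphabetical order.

A, B, C, D, E, F, G, I, J

Start at A.
Its neighbours: B, D, E, G, J.
Then their neighbours: C, I.
Then next layer: F.
Nothing further is reachable.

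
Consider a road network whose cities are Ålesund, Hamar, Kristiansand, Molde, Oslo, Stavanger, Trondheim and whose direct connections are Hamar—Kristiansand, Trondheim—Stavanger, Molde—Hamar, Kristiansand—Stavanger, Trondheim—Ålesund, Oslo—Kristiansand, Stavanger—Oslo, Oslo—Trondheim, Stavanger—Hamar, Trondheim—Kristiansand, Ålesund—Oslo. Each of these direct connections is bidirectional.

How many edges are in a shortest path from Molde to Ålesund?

4

Distance 0: Molde.
Distance 1: Hamar.
Distance 2: Kristiansand, Stavanger.
Distance 3: Oslo, Trondheim.
Distance 4: Ålesund — contains Ålesund.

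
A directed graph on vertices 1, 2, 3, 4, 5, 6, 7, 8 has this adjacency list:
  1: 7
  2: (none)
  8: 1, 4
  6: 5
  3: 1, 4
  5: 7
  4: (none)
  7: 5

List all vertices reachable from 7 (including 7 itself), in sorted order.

Start at 7.
Its neighbours: 5.
Nothing further is reachable.

5, 7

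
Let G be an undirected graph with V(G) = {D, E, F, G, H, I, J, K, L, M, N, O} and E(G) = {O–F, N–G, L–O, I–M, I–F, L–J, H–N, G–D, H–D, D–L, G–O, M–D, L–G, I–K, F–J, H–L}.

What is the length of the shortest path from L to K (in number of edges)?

Distance 0: L.
Distance 1: D, G, H, J, O.
Distance 2: F, M, N.
Distance 3: I.
Distance 4: K — contains K.

4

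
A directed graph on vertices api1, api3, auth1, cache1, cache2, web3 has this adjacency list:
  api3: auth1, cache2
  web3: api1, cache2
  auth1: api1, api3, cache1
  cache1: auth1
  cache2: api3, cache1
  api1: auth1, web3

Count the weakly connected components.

From api1: component {api1, api3, auth1, cache1, cache2, web3}.
That's 1 component.

1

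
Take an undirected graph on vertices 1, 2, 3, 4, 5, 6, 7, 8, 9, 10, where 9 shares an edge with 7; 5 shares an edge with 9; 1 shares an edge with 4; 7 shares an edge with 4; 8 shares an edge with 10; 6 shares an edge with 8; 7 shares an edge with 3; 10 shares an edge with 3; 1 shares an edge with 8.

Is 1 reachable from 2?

No

2 has no edges, so nothing is reachable from it.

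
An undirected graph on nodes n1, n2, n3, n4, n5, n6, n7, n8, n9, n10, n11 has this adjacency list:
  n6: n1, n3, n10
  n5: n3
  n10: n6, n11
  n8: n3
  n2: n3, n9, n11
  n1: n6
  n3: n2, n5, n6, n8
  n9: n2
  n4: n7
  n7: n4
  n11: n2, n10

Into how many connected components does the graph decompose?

2

From n1: component {n1, n2, n3, n5, n6, n8, n9, n10, n11}.
From n4: component {n4, n7}.
That's 2 components.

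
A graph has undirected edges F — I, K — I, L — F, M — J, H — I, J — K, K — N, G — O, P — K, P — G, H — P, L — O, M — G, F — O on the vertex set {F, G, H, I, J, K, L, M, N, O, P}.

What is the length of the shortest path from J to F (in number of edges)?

3

Distance 0: J.
Distance 1: K, M.
Distance 2: G, I, N, P.
Distance 3: F, H, O — contains F.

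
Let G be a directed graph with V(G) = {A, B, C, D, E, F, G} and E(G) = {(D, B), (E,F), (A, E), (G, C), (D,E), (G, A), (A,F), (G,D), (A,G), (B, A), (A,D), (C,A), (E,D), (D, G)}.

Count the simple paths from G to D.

5

G→A→D
G→A→E→D
G→C→A→D
G→C→A→E→D
G→D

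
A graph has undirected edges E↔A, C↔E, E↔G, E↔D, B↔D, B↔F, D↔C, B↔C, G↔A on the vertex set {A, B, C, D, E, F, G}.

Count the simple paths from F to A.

8

F–B–C–D–E–A
F–B–C–D–E–G–A
F–B–C–E–A
F–B–C–E–G–A
F–B–D–C–E–A
F–B–D–C–E–G–A
F–B–D–E–A
F–B–D–E–G–A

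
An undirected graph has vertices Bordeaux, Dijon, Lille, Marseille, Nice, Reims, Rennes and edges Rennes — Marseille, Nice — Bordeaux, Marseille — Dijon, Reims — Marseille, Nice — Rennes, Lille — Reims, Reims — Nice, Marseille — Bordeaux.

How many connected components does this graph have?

From Bordeaux: component {Bordeaux, Dijon, Lille, Marseille, Nice, Reims, Rennes}.
That's 1 component.

1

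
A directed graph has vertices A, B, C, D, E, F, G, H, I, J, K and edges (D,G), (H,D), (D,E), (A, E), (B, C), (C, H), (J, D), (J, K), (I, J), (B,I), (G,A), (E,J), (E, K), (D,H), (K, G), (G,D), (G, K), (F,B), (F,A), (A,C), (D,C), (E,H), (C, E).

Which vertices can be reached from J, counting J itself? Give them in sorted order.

Start at J.
Its neighbours: D, K.
Then their neighbours: C, E, G, H.
Then next layer: A.
Nothing further is reachable.

A, C, D, E, G, H, J, K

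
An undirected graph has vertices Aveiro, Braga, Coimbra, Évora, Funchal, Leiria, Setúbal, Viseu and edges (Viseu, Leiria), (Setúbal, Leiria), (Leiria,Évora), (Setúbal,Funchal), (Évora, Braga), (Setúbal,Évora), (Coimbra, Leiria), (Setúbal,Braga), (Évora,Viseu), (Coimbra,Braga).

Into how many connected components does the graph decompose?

From Aveiro: component {Aveiro}.
From Braga: component {Braga, Coimbra, Évora, Funchal, Leiria, Setúbal, Viseu}.
That's 2 components.

2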